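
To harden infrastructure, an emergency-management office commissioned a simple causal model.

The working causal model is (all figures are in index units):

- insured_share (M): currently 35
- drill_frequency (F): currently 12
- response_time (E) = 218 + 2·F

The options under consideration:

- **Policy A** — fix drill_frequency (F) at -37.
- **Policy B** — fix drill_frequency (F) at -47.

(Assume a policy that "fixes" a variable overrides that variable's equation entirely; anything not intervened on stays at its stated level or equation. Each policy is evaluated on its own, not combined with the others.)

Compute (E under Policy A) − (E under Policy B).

Policy A (F := -37):
  F = -37
  E = 218 + 2·(-37) = 144
Policy B (F := -47):
  F = -47
  E = 218 + 2·(-47) = 124
E: 144 − 124 = 20

20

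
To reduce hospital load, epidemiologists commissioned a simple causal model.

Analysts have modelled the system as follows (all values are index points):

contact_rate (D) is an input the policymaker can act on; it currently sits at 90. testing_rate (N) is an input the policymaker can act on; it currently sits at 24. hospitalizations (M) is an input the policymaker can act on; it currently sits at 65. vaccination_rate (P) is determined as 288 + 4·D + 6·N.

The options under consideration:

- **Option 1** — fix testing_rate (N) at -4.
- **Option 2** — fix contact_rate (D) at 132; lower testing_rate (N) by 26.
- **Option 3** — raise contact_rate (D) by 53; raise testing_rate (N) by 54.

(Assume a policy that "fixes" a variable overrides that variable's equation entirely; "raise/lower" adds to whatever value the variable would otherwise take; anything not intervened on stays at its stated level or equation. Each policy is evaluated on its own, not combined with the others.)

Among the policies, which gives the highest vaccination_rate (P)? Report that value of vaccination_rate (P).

1328

Option 1 (N := -4):
  D = 90
  N = -4
  P = 288 + 4·90 + 6·(-4) = 624
Option 2 (D := 132, N − 26):
  D = 132
  N = 24 − 26 = -2
  P = 288 + 4·132 + 6·(-2) = 804
Option 3 (D + 53, N + 54):
  D = 90 + 53 = 143
  N = 24 + 54 = 78
  P = 288 + 4·143 + 6·78 = 1328
Comparing — Option 1: P=624, Option 2: P=804, Option 3: P=1328. Highest is 1328 (Option 3).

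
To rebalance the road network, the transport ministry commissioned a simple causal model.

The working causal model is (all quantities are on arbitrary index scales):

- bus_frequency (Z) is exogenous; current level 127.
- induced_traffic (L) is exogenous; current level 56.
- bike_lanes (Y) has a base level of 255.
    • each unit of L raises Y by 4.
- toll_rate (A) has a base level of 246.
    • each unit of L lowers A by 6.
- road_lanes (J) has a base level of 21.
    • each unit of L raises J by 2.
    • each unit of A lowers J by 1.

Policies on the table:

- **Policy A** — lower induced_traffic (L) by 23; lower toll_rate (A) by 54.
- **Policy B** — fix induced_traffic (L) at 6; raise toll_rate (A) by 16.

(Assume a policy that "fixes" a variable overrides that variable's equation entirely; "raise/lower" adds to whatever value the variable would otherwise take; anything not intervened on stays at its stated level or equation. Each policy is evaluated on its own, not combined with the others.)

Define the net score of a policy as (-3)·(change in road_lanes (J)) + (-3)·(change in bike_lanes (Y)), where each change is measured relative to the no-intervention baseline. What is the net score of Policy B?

Baseline:
  L = 56
  Y = 255 + 4·56 = 479
  A = 246 − 6·56 = -90
  J = 21 + 2·56 − (-90) = 223
Policy B (L := 6, A + 16):
  L = 6
  Y = 255 + 4·6 = 279
  A = 246 − 6·6 (+16 from intervention) = 226
  J = 21 + 2·6 − 226 = -193
ΔJ = -193 − 223 = -416; ΔY = 279 − 479 = -200
Score = (-3)·(-416) + (-3)·(-200) = 1848

1848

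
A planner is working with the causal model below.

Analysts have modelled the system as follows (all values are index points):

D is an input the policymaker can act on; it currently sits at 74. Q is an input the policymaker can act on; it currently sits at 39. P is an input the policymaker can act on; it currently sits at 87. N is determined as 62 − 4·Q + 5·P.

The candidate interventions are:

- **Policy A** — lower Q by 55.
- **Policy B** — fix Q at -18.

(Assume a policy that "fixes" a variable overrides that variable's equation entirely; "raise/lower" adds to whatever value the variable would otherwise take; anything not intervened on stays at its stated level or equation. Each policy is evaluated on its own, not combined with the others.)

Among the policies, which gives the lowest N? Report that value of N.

561

Policy A (Q − 55):
  Q = 39 − 55 = -16
  P = 87
  N = 62 − 4·(-16) + 5·87 = 561
Policy B (Q := -18):
  Q = -18
  P = 87
  N = 62 − 4·(-18) + 5·87 = 569
Comparing — Policy A: N=561, Policy B: N=569. Lowest is 561 (Policy A).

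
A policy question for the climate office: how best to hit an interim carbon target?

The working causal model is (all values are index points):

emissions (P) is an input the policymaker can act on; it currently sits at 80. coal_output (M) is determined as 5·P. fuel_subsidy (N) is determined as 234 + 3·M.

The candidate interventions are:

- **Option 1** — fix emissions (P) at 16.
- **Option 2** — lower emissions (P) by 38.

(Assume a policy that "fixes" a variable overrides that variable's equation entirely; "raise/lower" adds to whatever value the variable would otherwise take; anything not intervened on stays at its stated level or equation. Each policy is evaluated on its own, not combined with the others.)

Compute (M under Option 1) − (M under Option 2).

-130

Option 1 (P := 16):
  P = 16
  M = 0 + 5·16 = 80
Option 2 (P − 38):
  P = 80 − 38 = 42
  M = 0 + 5·42 = 210
M: 80 − 210 = -130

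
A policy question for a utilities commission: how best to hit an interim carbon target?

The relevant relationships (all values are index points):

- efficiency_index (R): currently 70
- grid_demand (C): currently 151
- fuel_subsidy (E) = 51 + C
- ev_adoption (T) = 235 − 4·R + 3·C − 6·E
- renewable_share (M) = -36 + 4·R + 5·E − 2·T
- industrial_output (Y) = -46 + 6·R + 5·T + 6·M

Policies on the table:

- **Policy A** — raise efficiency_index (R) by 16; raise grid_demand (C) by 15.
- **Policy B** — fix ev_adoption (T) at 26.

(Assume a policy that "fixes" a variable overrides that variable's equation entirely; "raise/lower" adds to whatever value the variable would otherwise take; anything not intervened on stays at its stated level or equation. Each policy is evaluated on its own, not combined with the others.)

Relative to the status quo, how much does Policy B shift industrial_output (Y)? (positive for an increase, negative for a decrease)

-5810

Baseline:
  R = 70
  C = 151
  E = 51 + 151 = 202
  T = 235 − 4·70 + 3·151 − 6·202 = -804
  M = -36 + 4·70 + 5·202 − 2·(-804) = 2862
  Y = -46 + 6·70 + 5·(-804) + 6·2862 = 13526
Policy B (T := 26):
  R = 70
  C = 151
  E = 51 + 151 = 202
  T = 26
  M = -36 + 4·70 + 5·202 − 2·26 = 1202
  Y = -46 + 6·70 + 5·26 + 6·1202 = 7716
Change in Y: 7716 − 13526 = -5810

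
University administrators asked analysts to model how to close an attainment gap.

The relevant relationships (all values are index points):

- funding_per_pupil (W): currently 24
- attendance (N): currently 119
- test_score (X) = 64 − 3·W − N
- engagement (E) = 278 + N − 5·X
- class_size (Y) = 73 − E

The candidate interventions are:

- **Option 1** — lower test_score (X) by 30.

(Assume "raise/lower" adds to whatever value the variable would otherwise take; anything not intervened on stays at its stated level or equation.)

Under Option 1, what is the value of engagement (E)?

1182

Option 1 (X − 30):
  W = 24
  N = 119
  X = 64 − 3·24 − 119 (−30 from intervention) = -157
  E = 278 + 119 − 5·(-157) = 1182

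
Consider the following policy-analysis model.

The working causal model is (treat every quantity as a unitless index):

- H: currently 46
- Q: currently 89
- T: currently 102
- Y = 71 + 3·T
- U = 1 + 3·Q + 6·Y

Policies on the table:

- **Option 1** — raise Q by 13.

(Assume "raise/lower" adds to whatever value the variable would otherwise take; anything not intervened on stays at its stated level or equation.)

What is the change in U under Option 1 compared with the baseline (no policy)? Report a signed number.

39

Baseline:
  Q = 89
  T = 102
  Y = 71 + 3·102 = 377
  U = 1 + 3·89 + 6·377 = 2530
Option 1 (Q + 13):
  Q = 89 + 13 = 102
  T = 102
  Y = 71 + 3·102 = 377
  U = 1 + 3·102 + 6·377 = 2569
Change in U: 2569 − 2530 = 39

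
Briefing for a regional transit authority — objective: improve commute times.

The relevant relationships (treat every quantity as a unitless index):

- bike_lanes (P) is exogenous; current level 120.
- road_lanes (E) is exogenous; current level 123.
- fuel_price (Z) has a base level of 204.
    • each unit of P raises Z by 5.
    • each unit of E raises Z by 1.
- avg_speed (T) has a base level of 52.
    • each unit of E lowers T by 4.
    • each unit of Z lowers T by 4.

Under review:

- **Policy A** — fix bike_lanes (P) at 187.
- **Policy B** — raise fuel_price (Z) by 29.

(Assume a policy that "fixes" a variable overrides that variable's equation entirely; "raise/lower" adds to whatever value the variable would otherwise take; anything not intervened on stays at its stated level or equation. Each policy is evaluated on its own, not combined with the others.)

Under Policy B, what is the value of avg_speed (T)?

Policy B (Z + 29):
  P = 120
  E = 123
  Z = 204 + 5·120 + 123 (+29 from intervention) = 956
  T = 52 − 4·123 − 4·956 = -4264

-4264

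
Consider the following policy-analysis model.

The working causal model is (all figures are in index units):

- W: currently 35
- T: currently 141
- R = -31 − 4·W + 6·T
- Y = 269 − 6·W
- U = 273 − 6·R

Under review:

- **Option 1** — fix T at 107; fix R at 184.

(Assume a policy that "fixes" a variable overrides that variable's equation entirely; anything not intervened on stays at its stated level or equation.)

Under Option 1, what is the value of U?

-831

Option 1 (T := 107, R := 184):
  W = 35
  T = 107
  R = 184
  U = 273 − 6·184 = -831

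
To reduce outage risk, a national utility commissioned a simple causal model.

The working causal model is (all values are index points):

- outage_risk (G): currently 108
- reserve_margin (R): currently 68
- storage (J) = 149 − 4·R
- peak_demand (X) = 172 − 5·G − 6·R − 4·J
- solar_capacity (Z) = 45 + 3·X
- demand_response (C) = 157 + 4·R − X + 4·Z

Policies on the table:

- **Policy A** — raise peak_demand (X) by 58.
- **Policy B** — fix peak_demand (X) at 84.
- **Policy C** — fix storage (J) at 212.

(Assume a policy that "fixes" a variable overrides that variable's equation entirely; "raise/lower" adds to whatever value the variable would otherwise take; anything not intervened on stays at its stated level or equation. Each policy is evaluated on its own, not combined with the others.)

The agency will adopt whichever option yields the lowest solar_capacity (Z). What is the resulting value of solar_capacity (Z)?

-4827

Policy A (X + 58):
  G = 108
  R = 68
  J = 149 − 4·68 = -123
  X = 172 − 5·108 − 6·68 − 4·(-123) (+58 from intervention) = -226
  Z = 45 + 3·(-226) = -633
Policy B (X := 84):
  G = 108
  R = 68
  J = 149 − 4·68 = -123
  X = 84
  Z = 45 + 3·84 = 297
Policy C (J := 212):
  G = 108
  R = 68
  J = 212
  X = 172 − 5·108 − 6·68 − 4·212 = -1624
  Z = 45 + 3·(-1624) = -4827
Comparing — Policy A: Z=-633, Policy B: Z=297, Policy C: Z=-4827. Lowest is -4827 (Policy C).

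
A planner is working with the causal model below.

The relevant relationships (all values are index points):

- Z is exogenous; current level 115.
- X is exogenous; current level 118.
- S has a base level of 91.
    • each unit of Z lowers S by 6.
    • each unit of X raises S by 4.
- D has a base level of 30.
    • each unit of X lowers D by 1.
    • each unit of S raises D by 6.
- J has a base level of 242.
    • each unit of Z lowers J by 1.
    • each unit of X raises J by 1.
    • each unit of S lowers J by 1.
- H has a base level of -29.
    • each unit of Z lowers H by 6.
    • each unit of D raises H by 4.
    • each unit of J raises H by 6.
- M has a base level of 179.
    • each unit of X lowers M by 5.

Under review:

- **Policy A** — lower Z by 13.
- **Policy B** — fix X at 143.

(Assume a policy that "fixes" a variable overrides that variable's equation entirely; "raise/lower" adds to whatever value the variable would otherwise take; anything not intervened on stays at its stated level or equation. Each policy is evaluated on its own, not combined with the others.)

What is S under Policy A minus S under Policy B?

Policy A (Z − 13):
  Z = 115 − 13 = 102
  X = 118
  S = 91 − 6·102 + 4·118 = -49
Policy B (X := 143):
  Z = 115
  X = 143
  S = 91 − 6·115 + 4·143 = -27
S: -49 − (-27) = -22

-22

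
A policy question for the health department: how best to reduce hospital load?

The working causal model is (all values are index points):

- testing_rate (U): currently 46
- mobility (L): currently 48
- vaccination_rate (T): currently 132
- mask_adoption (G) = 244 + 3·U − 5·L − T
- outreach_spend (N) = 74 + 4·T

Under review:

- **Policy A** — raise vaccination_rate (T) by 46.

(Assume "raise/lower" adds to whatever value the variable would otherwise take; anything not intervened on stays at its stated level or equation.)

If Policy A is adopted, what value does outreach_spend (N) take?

Policy A (T + 46):
  T = 132 + 46 = 178
  N = 74 + 4·178 = 786

786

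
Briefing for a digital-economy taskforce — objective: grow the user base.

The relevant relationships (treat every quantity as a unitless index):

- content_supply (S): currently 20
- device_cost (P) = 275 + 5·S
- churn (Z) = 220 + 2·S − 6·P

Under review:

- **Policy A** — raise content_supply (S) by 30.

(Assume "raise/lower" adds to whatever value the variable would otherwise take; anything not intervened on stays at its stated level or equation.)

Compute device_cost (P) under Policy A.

Policy A (S + 30):
  S = 20 + 30 = 50
  P = 275 + 5·50 = 525

525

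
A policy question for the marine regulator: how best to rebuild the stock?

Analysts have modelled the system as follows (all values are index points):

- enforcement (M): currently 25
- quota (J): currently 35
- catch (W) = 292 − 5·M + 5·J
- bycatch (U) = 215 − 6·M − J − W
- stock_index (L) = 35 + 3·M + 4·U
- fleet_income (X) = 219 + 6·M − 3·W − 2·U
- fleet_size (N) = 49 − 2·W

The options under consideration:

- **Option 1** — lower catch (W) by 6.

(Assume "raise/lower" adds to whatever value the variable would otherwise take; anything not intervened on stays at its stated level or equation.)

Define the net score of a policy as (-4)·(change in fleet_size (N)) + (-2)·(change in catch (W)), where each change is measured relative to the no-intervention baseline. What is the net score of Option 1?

Baseline:
  M = 25
  J = 35
  W = 292 − 5·25 + 5·35 = 342
  N = 49 − 2·342 = -635
Option 1 (W − 6):
  M = 25
  J = 35
  W = 292 − 5·25 + 5·35 (−6 from intervention) = 336
  N = 49 − 2·336 = -623
ΔN = -623 − (-635) = 12; ΔW = 336 − 342 = -6
Score = (-4)·12 + (-2)·(-6) = -36

-36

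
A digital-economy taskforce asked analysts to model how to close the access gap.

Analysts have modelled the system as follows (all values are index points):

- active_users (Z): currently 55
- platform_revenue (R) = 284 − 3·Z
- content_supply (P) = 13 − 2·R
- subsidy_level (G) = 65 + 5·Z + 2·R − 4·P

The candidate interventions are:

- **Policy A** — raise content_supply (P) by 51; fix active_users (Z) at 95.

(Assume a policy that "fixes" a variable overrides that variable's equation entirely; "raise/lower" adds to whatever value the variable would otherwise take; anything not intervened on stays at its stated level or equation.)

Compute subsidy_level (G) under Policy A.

Policy A (P + 51, Z := 95):
  Z = 95
  R = 284 − 3·95 = -1
  P = 13 − 2·(-1) (+51 from intervention) = 66
  G = 65 + 5·95 + 2·(-1) − 4·66 = 274

274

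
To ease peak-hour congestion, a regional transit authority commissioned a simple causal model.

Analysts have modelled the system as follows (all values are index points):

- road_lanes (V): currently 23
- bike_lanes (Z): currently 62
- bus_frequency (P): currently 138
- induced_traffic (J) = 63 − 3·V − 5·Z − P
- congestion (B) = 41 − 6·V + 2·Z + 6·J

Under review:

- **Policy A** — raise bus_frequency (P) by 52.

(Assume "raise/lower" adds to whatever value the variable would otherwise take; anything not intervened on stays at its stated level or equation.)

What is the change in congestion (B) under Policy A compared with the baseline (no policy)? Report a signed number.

-312

Baseline:
  V = 23
  Z = 62
  P = 138
  J = 63 − 3·23 − 5·62 − 138 = -454
  B = 41 − 6·23 + 2·62 + 6·(-454) = -2697
Policy A (P + 52):
  V = 23
  Z = 62
  P = 138 + 52 = 190
  J = 63 − 3·23 − 5·62 − 190 = -506
  B = 41 − 6·23 + 2·62 + 6·(-506) = -3009
Change in B: -3009 − (-2697) = -312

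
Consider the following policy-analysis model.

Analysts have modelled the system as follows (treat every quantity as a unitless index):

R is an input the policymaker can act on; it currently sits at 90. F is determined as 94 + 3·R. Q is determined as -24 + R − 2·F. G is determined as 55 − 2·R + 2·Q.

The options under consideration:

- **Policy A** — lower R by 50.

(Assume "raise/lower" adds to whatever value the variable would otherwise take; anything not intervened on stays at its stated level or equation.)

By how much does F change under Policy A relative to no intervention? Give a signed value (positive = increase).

-150

Baseline:
  R = 90
  F = 94 + 3·90 = 364
Policy A (R − 50):
  R = 90 − 50 = 40
  F = 94 + 3·40 = 214
Change in F: 214 − 364 = -150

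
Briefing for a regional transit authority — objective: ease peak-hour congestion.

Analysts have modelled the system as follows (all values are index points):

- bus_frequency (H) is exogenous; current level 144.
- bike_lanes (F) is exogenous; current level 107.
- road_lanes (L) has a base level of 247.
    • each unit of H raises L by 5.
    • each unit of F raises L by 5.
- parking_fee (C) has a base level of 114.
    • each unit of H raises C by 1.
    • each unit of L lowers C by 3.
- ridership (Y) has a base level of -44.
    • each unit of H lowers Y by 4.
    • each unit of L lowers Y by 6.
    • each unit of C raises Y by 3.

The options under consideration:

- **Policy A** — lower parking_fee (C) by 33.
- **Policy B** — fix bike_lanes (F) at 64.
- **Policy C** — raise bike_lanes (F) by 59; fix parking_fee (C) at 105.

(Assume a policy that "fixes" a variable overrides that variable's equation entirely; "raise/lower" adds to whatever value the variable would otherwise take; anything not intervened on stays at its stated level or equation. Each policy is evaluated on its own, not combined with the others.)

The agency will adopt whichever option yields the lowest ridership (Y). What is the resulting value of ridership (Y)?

Policy A (C − 33):
  H = 144
  F = 107
  L = 247 + 5·144 + 5·107 = 1502
  C = 114 + 144 − 3·1502 (−33 from intervention) = -4281
  Y = -44 − 4·144 − 6·1502 + 3·(-4281) = -22475
Policy B (F := 64):
  H = 144
  F = 64
  L = 247 + 5·144 + 5·64 = 1287
  C = 114 + 144 − 3·1287 = -3603
  Y = -44 − 4·144 − 6·1287 + 3·(-3603) = -19151
Policy C (F + 59, C := 105):
  H = 144
  F = 107 + 59 = 166
  L = 247 + 5·144 + 5·166 = 1797
  C = 105
  Y = -44 − 4·144 − 6·1797 + 3·105 = -11087
Comparing — Policy A: Y=-22475, Policy B: Y=-19151, Policy C: Y=-11087. Lowest is -22475 (Policy A).

-22475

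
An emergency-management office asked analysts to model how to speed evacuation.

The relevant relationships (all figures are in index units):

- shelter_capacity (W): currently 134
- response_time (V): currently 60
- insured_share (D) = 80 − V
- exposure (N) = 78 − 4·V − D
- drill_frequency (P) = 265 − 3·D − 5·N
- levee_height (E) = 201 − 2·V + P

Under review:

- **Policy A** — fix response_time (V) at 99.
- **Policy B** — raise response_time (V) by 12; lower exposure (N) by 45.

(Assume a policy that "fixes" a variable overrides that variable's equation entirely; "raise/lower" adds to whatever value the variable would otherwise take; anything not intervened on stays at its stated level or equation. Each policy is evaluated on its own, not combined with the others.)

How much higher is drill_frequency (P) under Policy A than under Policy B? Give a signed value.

261

Policy A (V := 99):
  V = 99
  D = 80 − 99 = -19
  N = 78 − 4·99 − (-19) = -299
  P = 265 − 3·(-19) − 5·(-299) = 1817
Policy B (V + 12, N − 45):
  V = 60 + 12 = 72
  D = 80 − 72 = 8
  N = 78 − 4·72 − 8 (−45 from intervention) = -263
  P = 265 − 3·8 − 5·(-263) = 1556
P: 1817 − 1556 = 261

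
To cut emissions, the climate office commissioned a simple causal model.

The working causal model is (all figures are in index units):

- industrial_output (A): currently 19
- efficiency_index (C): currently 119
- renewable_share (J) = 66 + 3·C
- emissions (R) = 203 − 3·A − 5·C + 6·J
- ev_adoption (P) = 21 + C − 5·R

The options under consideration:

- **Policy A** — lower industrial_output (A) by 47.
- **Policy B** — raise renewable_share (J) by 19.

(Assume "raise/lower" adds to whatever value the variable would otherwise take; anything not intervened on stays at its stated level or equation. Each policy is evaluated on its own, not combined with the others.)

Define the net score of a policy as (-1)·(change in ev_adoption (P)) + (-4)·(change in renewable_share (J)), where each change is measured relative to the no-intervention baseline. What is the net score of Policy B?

Baseline:
  A = 19
  C = 119
  J = 66 + 3·119 = 423
  R = 203 − 3·19 − 5·119 + 6·423 = 2089
  P = 21 + 119 − 5·2089 = -10305
Policy B (J + 19):
  A = 19
  C = 119
  J = 66 + 3·119 (+19 from intervention) = 442
  R = 203 − 3·19 − 5·119 + 6·442 = 2203
  P = 21 + 119 − 5·2203 = -10875
ΔP = -10875 − (-10305) = -570; ΔJ = 442 − 423 = 19
Score = (-1)·(-570) + (-4)·19 = 494

494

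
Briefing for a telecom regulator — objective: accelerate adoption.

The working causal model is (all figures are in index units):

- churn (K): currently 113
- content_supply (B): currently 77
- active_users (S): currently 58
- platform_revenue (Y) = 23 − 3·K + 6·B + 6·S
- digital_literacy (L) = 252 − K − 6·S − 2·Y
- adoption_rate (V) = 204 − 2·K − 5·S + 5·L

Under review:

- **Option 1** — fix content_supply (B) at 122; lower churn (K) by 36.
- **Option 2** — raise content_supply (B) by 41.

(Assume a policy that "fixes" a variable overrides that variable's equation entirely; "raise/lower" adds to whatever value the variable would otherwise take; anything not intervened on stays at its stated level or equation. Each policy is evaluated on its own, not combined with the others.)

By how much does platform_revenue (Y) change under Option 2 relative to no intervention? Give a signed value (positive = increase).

Baseline:
  K = 113
  B = 77
  S = 58
  Y = 23 − 3·113 + 6·77 + 6·58 = 494
Option 2 (B + 41):
  K = 113
  B = 77 + 41 = 118
  S = 58
  Y = 23 − 3·113 + 6·118 + 6·58 = 740
Change in Y: 740 − 494 = 246

246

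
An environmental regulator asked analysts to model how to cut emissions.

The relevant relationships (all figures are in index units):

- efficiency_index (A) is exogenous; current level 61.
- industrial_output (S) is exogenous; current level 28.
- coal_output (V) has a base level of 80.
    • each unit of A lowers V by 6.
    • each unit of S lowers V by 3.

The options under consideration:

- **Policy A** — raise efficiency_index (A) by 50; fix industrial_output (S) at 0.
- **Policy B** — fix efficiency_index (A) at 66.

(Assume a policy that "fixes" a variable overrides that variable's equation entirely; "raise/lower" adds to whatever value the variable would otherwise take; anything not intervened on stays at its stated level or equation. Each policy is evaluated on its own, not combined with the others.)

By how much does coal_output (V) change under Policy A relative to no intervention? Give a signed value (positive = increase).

-216

Baseline:
  A = 61
  S = 28
  V = 80 − 6·61 − 3·28 = -370
Policy A (A + 50, S := 0):
  A = 61 + 50 = 111
  S = 0
  V = 80 − 6·111 − 3·0 = -586
Change in V: -586 − (-370) = -216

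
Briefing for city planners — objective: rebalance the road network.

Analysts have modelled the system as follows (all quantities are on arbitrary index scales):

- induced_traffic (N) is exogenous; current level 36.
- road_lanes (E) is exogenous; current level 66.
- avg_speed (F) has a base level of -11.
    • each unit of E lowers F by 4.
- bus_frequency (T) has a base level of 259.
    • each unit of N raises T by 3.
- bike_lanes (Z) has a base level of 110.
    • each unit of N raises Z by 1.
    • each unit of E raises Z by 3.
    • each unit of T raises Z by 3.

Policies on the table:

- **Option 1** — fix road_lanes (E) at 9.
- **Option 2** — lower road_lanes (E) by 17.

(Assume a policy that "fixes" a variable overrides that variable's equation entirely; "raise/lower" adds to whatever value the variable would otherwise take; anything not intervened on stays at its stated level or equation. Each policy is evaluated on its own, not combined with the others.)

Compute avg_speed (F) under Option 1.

-47

Option 1 (E := 9):
  E = 9
  F = -11 − 4·9 = -47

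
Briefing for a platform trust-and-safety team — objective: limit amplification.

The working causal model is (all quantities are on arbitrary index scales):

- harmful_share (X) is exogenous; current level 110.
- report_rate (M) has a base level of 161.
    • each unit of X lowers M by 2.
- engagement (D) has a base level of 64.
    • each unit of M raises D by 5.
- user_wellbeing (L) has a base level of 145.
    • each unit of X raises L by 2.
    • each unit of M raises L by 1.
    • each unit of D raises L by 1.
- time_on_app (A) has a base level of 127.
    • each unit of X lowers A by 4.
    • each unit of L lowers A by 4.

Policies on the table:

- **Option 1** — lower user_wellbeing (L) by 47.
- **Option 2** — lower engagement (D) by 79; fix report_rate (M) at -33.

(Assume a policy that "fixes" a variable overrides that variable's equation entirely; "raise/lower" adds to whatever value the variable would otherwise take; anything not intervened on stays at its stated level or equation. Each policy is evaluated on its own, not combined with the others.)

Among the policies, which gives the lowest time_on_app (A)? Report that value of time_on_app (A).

-921

Option 1 (L − 47):
  X = 110
  M = 161 − 2·110 = -59
  D = 64 + 5·(-59) = -231
  L = 145 + 2·110 + (-59) + (-231) (−47 from intervention) = 28
  A = 127 − 4·110 − 4·28 = -425
Option 2 (D − 79, M := -33):
  X = 110
  M = -33
  D = 64 + 5·(-33) (−79 from intervention) = -180
  L = 145 + 2·110 + (-33) + (-180) = 152
  A = 127 − 4·110 − 4·152 = -921
Comparing — Option 1: A=-425, Option 2: A=-921. Lowest is -921 (Option 2).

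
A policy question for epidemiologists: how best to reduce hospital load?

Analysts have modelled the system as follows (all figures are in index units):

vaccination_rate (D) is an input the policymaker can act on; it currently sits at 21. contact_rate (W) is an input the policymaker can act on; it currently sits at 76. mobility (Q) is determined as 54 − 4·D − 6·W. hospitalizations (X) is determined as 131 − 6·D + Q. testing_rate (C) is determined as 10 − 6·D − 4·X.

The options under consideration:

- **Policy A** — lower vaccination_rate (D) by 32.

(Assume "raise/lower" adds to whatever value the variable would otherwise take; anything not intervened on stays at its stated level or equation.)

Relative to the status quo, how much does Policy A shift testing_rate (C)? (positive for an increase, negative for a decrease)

-1088

Baseline:
  D = 21
  W = 76
  Q = 54 − 4·21 − 6·76 = -486
  X = 131 − 6·21 + (-486) = -481
  C = 10 − 6·21 − 4·(-481) = 1808
Policy A (D − 32):
  D = 21 − 32 = -11
  W = 76
  Q = 54 − 4·(-11) − 6·76 = -358
  X = 131 − 6·(-11) + (-358) = -161
  C = 10 − 6·(-11) − 4·(-161) = 720
Change in C: 720 − 1808 = -1088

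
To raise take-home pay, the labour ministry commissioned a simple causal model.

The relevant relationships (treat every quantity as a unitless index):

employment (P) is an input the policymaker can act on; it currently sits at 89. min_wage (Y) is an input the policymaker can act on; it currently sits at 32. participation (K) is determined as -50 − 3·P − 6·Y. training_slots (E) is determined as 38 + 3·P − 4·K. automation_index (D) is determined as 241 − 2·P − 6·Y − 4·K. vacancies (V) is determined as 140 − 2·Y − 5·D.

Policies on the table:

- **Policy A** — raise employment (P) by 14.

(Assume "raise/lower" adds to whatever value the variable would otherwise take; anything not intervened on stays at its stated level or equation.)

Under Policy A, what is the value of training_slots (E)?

2551

Policy A (P + 14):
  P = 89 + 14 = 103
  Y = 32
  K = -50 − 3·103 − 6·32 = -551
  E = 38 + 3·103 − 4·(-551) = 2551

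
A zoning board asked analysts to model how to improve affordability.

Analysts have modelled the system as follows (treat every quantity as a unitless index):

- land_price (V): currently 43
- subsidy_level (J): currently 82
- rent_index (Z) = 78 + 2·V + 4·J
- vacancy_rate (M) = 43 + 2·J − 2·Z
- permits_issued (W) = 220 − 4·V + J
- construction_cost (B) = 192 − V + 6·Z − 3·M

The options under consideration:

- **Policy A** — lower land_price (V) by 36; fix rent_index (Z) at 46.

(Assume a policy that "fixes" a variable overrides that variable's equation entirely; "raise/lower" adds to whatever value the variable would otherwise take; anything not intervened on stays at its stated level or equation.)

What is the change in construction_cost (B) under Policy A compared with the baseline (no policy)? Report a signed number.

-5316

Baseline:
  V = 43
  J = 82
  Z = 78 + 2·43 + 4·82 = 492
  M = 43 + 2·82 − 2·492 = -777
  B = 192 − 43 + 6·492 − 3·(-777) = 5432
Policy A (V − 36, Z := 46):
  V = 43 − 36 = 7
  J = 82
  Z = 46
  M = 43 + 2·82 − 2·46 = 115
  B = 192 − 7 + 6·46 − 3·115 = 116
Change in B: 116 − 5432 = -5316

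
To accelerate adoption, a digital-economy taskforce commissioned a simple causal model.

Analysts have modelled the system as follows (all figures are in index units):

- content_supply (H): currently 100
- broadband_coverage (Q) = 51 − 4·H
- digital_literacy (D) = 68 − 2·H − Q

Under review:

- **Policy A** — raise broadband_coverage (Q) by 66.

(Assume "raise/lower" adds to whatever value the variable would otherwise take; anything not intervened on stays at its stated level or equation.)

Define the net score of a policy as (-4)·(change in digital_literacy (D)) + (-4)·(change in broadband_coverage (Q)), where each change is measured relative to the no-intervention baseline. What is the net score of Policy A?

0

Baseline:
  H = 100
  Q = 51 − 4·100 = -349
  D = 68 − 2·100 − (-349) = 217
Policy A (Q + 66):
  H = 100
  Q = 51 − 4·100 (+66 from intervention) = -283
  D = 68 − 2·100 − (-283) = 151
ΔD = 151 − 217 = -66; ΔQ = -283 − (-349) = 66
Score = (-4)·(-66) + (-4)·66 = 0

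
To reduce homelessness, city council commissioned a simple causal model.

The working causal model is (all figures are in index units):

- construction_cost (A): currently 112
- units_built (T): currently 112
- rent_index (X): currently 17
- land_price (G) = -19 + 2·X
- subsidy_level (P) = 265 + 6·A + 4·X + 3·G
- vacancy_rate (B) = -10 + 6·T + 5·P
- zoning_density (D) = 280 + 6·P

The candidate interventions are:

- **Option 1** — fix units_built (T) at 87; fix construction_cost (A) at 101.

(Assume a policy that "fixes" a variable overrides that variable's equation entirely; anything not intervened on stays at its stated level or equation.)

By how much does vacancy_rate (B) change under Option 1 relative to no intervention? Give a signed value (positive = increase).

-480

Baseline:
  A = 112
  T = 112
  X = 17
  G = -19 + 2·17 = 15
  P = 265 + 6·112 + 4·17 + 3·15 = 1050
  B = -10 + 6·112 + 5·1050 = 5912
Option 1 (T := 87, A := 101):
  A = 101
  T = 87
  X = 17
  G = -19 + 2·17 = 15
  P = 265 + 6·101 + 4·17 + 3·15 = 984
  B = -10 + 6·87 + 5·984 = 5432
Change in B: 5432 − 5912 = -480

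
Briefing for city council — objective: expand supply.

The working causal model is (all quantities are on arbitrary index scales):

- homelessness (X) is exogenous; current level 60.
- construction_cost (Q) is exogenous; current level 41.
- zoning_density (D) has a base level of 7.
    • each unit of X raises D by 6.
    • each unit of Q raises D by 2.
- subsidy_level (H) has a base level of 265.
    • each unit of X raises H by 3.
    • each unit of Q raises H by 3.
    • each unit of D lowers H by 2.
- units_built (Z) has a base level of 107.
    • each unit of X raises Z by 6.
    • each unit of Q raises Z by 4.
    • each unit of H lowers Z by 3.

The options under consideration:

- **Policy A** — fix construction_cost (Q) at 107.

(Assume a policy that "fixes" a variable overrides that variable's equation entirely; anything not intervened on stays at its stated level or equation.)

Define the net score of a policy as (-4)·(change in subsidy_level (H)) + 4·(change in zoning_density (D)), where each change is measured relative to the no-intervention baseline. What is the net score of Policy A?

792

Baseline:
  X = 60
  Q = 41
  D = 7 + 6·60 + 2·41 = 449
  H = 265 + 3·60 + 3·41 − 2·449 = -330
Policy A (Q := 107):
  X = 60
  Q = 107
  D = 7 + 6·60 + 2·107 = 581
  H = 265 + 3·60 + 3·107 − 2·581 = -396
ΔH = -396 − (-330) = -66; ΔD = 581 − 449 = 132
Score = (-4)·(-66) + 4·132 = 792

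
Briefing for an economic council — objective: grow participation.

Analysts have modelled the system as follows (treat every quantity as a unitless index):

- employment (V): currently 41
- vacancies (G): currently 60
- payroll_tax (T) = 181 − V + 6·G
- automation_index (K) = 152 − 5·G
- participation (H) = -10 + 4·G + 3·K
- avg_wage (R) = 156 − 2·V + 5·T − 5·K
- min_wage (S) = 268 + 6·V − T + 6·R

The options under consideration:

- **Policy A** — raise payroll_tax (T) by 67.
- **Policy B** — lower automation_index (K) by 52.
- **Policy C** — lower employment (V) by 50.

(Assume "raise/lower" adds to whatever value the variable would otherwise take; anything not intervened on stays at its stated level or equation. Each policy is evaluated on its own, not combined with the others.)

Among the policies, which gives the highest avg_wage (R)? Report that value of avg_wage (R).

3664

Policy A (T + 67):
  V = 41
  G = 60
  T = 181 − 41 + 6·60 (+67 from intervention) = 567
  K = 152 − 5·60 = -148
  R = 156 − 2·41 + 5·567 − 5·(-148) = 3649
Policy B (K − 52):
  V = 41
  G = 60
  T = 181 − 41 + 6·60 = 500
  K = 152 − 5·60 (−52 from intervention) = -200
  R = 156 − 2·41 + 5·500 − 5·(-200) = 3574
Policy C (V − 50):
  V = 41 − 50 = -9
  G = 60
  T = 181 − (-9) + 6·60 = 550
  K = 152 − 5·60 = -148
  R = 156 − 2·(-9) + 5·550 − 5·(-148) = 3664
Comparing — Policy A: R=3649, Policy B: R=3574, Policy C: R=3664. Highest is 3664 (Policy C).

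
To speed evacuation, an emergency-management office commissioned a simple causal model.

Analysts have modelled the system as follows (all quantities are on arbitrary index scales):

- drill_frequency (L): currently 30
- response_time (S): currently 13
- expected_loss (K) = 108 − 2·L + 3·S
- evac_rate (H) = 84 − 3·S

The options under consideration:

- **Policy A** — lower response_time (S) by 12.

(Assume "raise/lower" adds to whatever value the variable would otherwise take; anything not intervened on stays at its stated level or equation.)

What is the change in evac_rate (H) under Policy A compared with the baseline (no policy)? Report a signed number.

36

Baseline:
  S = 13
  H = 84 − 3·13 = 45
Policy A (S − 12):
  S = 13 − 12 = 1
  H = 84 − 3·1 = 81
Change in H: 81 − 45 = 36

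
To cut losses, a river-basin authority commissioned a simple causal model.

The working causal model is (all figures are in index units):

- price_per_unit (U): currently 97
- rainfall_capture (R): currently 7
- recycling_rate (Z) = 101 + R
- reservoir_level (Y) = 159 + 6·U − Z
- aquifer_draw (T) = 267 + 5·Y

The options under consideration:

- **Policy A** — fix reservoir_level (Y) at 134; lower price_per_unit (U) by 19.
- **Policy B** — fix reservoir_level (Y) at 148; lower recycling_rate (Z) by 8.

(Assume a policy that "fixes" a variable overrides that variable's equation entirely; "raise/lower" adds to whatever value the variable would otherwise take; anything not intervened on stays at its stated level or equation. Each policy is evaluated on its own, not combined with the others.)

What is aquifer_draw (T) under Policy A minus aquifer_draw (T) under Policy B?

-70

Policy A (Y := 134, U − 19):
  U = 97 − 19 = 78
  R = 7
  Z = 101 + 7 = 108
  Y = 134
  T = 267 + 5·134 = 937
Policy B (Y := 148, Z − 8):
  U = 97
  R = 7
  Z = 101 + 7 (−8 from intervention) = 100
  Y = 148
  T = 267 + 5·148 = 1007
T: 937 − 1007 = -70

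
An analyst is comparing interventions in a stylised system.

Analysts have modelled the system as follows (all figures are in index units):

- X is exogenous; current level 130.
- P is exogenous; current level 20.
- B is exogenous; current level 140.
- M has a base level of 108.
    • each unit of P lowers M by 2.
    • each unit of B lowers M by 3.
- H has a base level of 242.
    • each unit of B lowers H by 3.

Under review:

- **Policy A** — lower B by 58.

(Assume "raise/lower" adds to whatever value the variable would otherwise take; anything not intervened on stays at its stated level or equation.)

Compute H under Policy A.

Policy A (B − 58):
  B = 140 − 58 = 82
  H = 242 − 3·82 = -4

-4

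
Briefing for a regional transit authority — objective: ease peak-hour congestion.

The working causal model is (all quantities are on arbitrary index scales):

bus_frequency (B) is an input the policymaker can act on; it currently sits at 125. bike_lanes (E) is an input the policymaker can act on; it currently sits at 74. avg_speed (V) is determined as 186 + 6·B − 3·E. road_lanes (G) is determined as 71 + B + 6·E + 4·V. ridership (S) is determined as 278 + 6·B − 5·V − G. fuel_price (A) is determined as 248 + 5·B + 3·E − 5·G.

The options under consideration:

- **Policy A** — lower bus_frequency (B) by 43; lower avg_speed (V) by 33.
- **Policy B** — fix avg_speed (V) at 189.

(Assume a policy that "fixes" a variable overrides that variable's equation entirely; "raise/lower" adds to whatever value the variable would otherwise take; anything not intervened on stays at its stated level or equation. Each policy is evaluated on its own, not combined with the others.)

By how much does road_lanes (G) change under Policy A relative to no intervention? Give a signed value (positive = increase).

-1207

Baseline:
  B = 125
  E = 74
  V = 186 + 6·125 − 3·74 = 714
  G = 71 + 125 + 6·74 + 4·714 = 3496
Policy A (B − 43, V − 33):
  B = 125 − 43 = 82
  E = 74
  V = 186 + 6·82 − 3·74 (−33 from intervention) = 423
  G = 71 + 82 + 6·74 + 4·423 = 2289
Change in G: 2289 − 3496 = -1207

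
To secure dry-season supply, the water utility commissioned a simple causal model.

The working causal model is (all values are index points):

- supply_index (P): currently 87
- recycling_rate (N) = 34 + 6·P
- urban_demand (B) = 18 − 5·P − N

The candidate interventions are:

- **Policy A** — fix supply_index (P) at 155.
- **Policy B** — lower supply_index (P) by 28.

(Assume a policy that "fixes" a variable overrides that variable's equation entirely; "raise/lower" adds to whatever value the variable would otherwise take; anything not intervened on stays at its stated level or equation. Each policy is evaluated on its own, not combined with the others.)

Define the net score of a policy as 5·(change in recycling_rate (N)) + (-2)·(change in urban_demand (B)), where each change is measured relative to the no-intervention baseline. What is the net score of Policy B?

-1456

Baseline:
  P = 87
  N = 34 + 6·87 = 556
  B = 18 − 5·87 − 556 = -973
Policy B (P − 28):
  P = 87 − 28 = 59
  N = 34 + 6·59 = 388
  B = 18 − 5·59 − 388 = -665
ΔN = 388 − 556 = -168; ΔB = -665 − (-973) = 308
Score = 5·(-168) + (-2)·308 = -1456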